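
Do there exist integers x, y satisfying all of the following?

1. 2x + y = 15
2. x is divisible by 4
Yes

Take x = 0, y = 15. Substituting into each constraint:
  (1) 2(0) + 15 = 15 ✓
  (2) 0 = 4 × 0, remainder 0 ✓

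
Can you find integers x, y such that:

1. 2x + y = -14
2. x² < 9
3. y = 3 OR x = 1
Yes

Take x = 1, y = -16. Substituting into each constraint:
  (1) 2(1) + (-16) = -14 ✓
  (2) x² = (1)² = 1, and 1 < 9 ✓
  (3) x = 1, target 1 ✓ (second branch holds)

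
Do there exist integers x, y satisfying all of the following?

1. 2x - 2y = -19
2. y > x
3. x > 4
No

Even the single constraint (2x - 2y = -19) is infeasible over the integers.

  - 2x - 2y = -19: every term on the left is divisible by 2, so the LHS ≡ 0 (mod 2), but the RHS -19 is not — no integer solution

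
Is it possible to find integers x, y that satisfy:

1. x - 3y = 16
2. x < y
Yes

Take x = -11, y = -9. Substituting into each constraint:
  (1) (-11) - 3(-9) = 16 ✓
  (2) -11 < -9 ✓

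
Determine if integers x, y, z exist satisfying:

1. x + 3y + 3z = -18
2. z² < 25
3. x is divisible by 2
Yes

Take x = 0, y = -8, z = 2. Substituting into each constraint:
  (1) 0 + 3(-8) + 3(2) = -18 ✓
  (2) z² = (2)² = 4, and 4 < 25 ✓
  (3) 0 = 2 × 0, remainder 0 ✓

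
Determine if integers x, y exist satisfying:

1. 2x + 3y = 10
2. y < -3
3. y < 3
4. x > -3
Yes

Take x = 11, y = -4. Substituting into each constraint:
  (1) 2(11) + 3(-4) = 10 ✓
  (2) -4 < -3 ✓
  (3) -4 < 3 ✓
  (4) 11 > -3 ✓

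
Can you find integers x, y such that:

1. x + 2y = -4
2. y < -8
Yes

Take x = 14, y = -9. Substituting into each constraint:
  (1) 14 + 2(-9) = -4 ✓
  (2) -9 < -8 ✓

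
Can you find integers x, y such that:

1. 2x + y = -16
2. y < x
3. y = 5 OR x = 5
Yes

Take x = 5, y = -26. Substituting into each constraint:
  (1) 2(5) + (-26) = -16 ✓
  (2) -26 < 5 ✓
  (3) x = 5, target 5 ✓ (second branch holds)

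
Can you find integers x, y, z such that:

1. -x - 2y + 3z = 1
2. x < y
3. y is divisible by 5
Yes

Take x = -1, y = 0, z = 0. Substituting into each constraint:
  (1) 1 - 2(0) + 3(0) = 1 ✓
  (2) -1 < 0 ✓
  (3) 0 = 5 × 0, remainder 0 ✓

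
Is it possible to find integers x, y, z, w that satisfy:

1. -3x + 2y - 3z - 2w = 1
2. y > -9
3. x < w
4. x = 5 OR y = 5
Yes

Take x = 5, y = -1, z = -10, w = 6. Substituting into each constraint:
  (1) -3(5) + 2(-1) - 3(-10) - 2(6) = 1 ✓
  (2) -1 > -9 ✓
  (3) 5 < 6 ✓
  (4) x = 5, target 5 ✓ (first branch holds)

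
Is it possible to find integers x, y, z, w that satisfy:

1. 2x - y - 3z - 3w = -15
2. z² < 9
Yes

Take x = -6, y = 0, z = 0, w = 1. Substituting into each constraint:
  (1) 2(-6) + 0 - 3(0) - 3(1) = -15 ✓
  (2) z² = (0)² = 0, and 0 < 9 ✓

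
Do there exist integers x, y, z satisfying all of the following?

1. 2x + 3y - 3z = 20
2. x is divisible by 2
Yes

Take x = -2, y = 8, z = 0. Substituting into each constraint:
  (1) 2(-2) + 3(8) - 3(0) = 20 ✓
  (2) -2 = 2 × -1, remainder 0 ✓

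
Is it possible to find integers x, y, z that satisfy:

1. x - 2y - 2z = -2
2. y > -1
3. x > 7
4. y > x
Yes

Take x = 8, y = 9, z = -4. Substituting into each constraint:
  (1) 8 - 2(9) - 2(-4) = -2 ✓
  (2) 9 > -1 ✓
  (3) 8 > 7 ✓
  (4) 9 > 8 ✓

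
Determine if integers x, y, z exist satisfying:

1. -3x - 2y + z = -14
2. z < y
Yes

Take x = 4, y = 1, z = 0. Substituting into each constraint:
  (1) -3(4) - 2(1) + 0 = -14 ✓
  (2) 0 < 1 ✓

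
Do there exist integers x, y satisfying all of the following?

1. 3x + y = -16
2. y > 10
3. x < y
Yes

Take x = -9, y = 11. Substituting into each constraint:
  (1) 3(-9) + 11 = -16 ✓
  (2) 11 > 10 ✓
  (3) -9 < 11 ✓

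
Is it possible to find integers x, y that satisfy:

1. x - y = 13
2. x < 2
Yes

Take x = 0, y = -13. Substituting into each constraint:
  (1) 0 + 13 = 13 ✓
  (2) 0 < 2 ✓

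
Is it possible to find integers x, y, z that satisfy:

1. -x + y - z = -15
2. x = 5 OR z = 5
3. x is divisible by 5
Yes

Take x = 5, y = -6, z = 4. Substituting into each constraint:
  (1) (-5) + (-6) + (-4) = -15 ✓
  (2) x = 5, target 5 ✓ (first branch holds)
  (3) 5 = 5 × 1, remainder 0 ✓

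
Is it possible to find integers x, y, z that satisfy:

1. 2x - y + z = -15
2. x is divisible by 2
Yes

Take x = 0, y = 15, z = 0. Substituting into each constraint:
  (1) 2(0) + (-15) + 0 = -15 ✓
  (2) 0 = 2 × 0, remainder 0 ✓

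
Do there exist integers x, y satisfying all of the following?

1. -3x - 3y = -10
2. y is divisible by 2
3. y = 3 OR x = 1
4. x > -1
No

Even the single constraint (-3x - 3y = -10) is infeasible over the integers.

  - -3x - 3y = -10: every term on the left is divisible by 3, so the LHS ≡ 0 (mod 3), but the RHS -10 is not — no integer solution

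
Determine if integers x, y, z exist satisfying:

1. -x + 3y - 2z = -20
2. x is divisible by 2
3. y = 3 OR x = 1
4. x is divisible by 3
No

A contradictory subset is {-x + 3y - 2z = -20, x is divisible by 2, y = 3 OR x = 1}. No integer assignment can satisfy these jointly:

  - -x + 3y - 2z = -20: is a linear equation tying the variables together
  - x is divisible by 2: restricts x to multiples of 2
  - y = 3 OR x = 1: forces a choice: either y = 3 or x = 1

Split on the disjunction (y = 3 OR x = 1):
  • If y = 3: with y = 3, writing x = 2x', every remaining term of the linear equation is divisible by 2, so the left side is ≡ 0 (mod 2); but the right side -29 ≡ 1 (mod 2). No integers can satisfy it.
  • If x = 1: this contradicts the divisibility constraint — 1 is not a multiple of 2.
Both branches are infeasible, so the system has no integer solution.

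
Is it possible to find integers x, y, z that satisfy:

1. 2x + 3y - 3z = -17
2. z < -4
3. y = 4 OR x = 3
Yes

Take x = -22, y = 4, z = -5. Substituting into each constraint:
  (1) 2(-22) + 3(4) - 3(-5) = -17 ✓
  (2) -5 < -4 ✓
  (3) y = 4, target 4 ✓ (first branch holds)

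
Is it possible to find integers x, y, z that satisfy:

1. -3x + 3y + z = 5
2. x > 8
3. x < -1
No

A contradictory subset is {x > 8, x < -1}. No integer assignment can satisfy these jointly:

  - x > 8: bounds one variable relative to a constant
  - x < -1: bounds one variable relative to a constant

Direct contradiction: the bounds on x require x ≥ 9 and x ≤ -2 simultaneously, which is empty.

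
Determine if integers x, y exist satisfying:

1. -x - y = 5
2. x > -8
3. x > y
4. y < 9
Yes

Take x = -2, y = -3. Substituting into each constraint:
  (1) 2 + 3 = 5 ✓
  (2) -2 > -8 ✓
  (3) -2 > -3 ✓
  (4) -3 < 9 ✓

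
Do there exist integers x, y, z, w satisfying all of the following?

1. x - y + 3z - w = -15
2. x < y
Yes

Take x = 0, y = 3, z = -4, w = 0. Substituting into each constraint:
  (1) 0 + (-3) + 3(-4) + 0 = -15 ✓
  (2) 0 < 3 ✓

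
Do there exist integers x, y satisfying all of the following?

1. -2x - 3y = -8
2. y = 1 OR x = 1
Yes

Take x = 1, y = 2. Substituting into each constraint:
  (1) -2(1) - 3(2) = -8 ✓
  (2) x = 1, target 1 ✓ (second branch holds)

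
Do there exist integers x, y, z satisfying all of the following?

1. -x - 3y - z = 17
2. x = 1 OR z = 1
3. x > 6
Yes

Take x = 9, y = -9, z = 1. Substituting into each constraint:
  (1) (-9) - 3(-9) + (-1) = 17 ✓
  (2) z = 1, target 1 ✓ (second branch holds)
  (3) 9 > 6 ✓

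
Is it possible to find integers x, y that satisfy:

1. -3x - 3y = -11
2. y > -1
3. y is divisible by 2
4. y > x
No

Even the single constraint (-3x - 3y = -11) is infeasible over the integers.

  - -3x - 3y = -11: every term on the left is divisible by 3, so the LHS ≡ 0 (mod 3), but the RHS -11 is not — no integer solution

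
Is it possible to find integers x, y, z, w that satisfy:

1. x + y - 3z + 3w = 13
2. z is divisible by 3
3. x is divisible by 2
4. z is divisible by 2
Yes

Take x = -2, y = 0, z = 0, w = 5. Substituting into each constraint:
  (1) (-2) + 0 - 3(0) + 3(5) = 13 ✓
  (2) 0 = 3 × 0, remainder 0 ✓
  (3) -2 = 2 × -1, remainder 0 ✓
  (4) 0 = 2 × 0, remainder 0 ✓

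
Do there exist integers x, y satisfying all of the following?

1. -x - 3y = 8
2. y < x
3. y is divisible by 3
Yes

Take x = 1, y = -3. Substituting into each constraint:
  (1) (-1) - 3(-3) = 8 ✓
  (2) -3 < 1 ✓
  (3) -3 = 3 × -1, remainder 0 ✓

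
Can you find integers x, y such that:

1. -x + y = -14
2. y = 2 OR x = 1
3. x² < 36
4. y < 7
Yes

Take x = 1, y = -13. Substituting into each constraint:
  (1) (-1) + (-13) = -14 ✓
  (2) x = 1, target 1 ✓ (second branch holds)
  (3) x² = (1)² = 1, and 1 < 36 ✓
  (4) -13 < 7 ✓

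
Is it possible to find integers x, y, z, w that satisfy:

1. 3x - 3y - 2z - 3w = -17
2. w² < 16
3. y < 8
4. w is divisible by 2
Yes

Take x = 0, y = 5, z = 1, w = 0. Substituting into each constraint:
  (1) 3(0) - 3(5) - 2(1) - 3(0) = -17 ✓
  (2) w² = (0)² = 0, and 0 < 16 ✓
  (3) 5 < 8 ✓
  (4) 0 = 2 × 0, remainder 0 ✓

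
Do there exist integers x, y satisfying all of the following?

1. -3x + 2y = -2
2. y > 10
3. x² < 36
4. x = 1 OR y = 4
No

A contradictory subset is {-3x + 2y = -2, y > 10, x = 1 OR y = 4}. No integer assignment can satisfy these jointly:

  - -3x + 2y = -2: is a linear equation tying the variables together
  - y > 10: bounds one variable relative to a constant
  - x = 1 OR y = 4: forces a choice: either x = 1 or y = 4

Split on the disjunction (x = 1 OR y = 4):
  • If x = 1: with x = 1, every remaining term of the linear equation is divisible by 2, so the left side is ≡ 0 (mod 2); but the right side 1 ≡ 1 (mod 2). No integers can satisfy it.
  • If y = 4: this contradicts the bound y ≥ 11.
Both branches are infeasible, so the system has no integer solution.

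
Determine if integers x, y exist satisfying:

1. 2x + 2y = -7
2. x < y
No

Even the single constraint (2x + 2y = -7) is infeasible over the integers.

  - 2x + 2y = -7: every term on the left is divisible by 2, so the LHS ≡ 0 (mod 2), but the RHS -7 is not — no integer solution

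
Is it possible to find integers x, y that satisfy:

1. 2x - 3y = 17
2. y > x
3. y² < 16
No

The full constraint system is jointly infeasible over the integers. Each constraint and what it forces:

  - 2x - 3y = 17: is a linear equation tying the variables together
  - y > x: bounds one variable relative to another variable
  - y² < 16: restricts y to |y| ≤ 3

Propagating the comparison: x < y and y ≤ 3 give x ≤ 2. Range argument: with x ∈ [−∞, 2], y ∈ [-3, 3], the left side of the equation is at most 13, but the right side is 17 > 13. No integer solution exists.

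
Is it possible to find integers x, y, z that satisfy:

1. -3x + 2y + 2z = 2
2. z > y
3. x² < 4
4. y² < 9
Yes

Take x = 0, y = 0, z = 1. Substituting into each constraint:
  (1) -3(0) + 2(0) + 2(1) = 2 ✓
  (2) 1 > 0 ✓
  (3) x² = (0)² = 0, and 0 < 4 ✓
  (4) y² = (0)² = 0, and 0 < 9 ✓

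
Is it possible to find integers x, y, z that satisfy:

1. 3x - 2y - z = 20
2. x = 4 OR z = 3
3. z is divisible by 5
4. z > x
Yes

Take x = 4, y = -9, z = 10. Substituting into each constraint:
  (1) 3(4) - 2(-9) + (-10) = 20 ✓
  (2) x = 4, target 4 ✓ (first branch holds)
  (3) 10 = 5 × 2, remainder 0 ✓
  (4) 10 > 4 ✓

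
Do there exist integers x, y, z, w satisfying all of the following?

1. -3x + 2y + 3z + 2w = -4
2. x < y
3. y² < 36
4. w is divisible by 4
Yes

Take x = 0, y = 1, z = -2, w = 0. Substituting into each constraint:
  (1) -3(0) + 2(1) + 3(-2) + 2(0) = -4 ✓
  (2) 0 < 1 ✓
  (3) y² = (1)² = 1, and 1 < 36 ✓
  (4) 0 = 4 × 0, remainder 0 ✓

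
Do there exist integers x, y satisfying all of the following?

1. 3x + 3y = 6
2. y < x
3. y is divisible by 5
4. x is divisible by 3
Yes

Take x = 12, y = -10. Substituting into each constraint:
  (1) 3(12) + 3(-10) = 6 ✓
  (2) -10 < 12 ✓
  (3) -10 = 5 × -2, remainder 0 ✓
  (4) 12 = 3 × 4, remainder 0 ✓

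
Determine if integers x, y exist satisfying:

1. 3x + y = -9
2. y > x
Yes

Take x = -3, y = 0. Substituting into each constraint:
  (1) 3(-3) + 0 = -9 ✓
  (2) 0 > -3 ✓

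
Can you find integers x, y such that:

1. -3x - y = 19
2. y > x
Yes

Take x = -5, y = -4. Substituting into each constraint:
  (1) -3(-5) + 4 = 19 ✓
  (2) -4 > -5 ✓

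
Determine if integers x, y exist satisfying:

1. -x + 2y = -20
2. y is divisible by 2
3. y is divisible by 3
Yes

Take x = 20, y = 0. Substituting into each constraint:
  (1) (-20) + 2(0) = -20 ✓
  (2) 0 = 2 × 0, remainder 0 ✓
  (3) 0 = 3 × 0, remainder 0 ✓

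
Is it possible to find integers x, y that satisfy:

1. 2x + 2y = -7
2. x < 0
No

Even the single constraint (2x + 2y = -7) is infeasible over the integers.

  - 2x + 2y = -7: every term on the left is divisible by 2, so the LHS ≡ 0 (mod 2), but the RHS -7 is not — no integer solution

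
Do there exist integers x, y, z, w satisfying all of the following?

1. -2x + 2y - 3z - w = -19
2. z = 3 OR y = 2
Yes

Take x = 0, y = 0, z = 3, w = 10. Substituting into each constraint:
  (1) -2(0) + 2(0) - 3(3) + (-10) = -19 ✓
  (2) z = 3, target 3 ✓ (first branch holds)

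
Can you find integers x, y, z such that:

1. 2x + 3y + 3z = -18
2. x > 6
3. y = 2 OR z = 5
Yes

Take x = 9, y = 2, z = -14. Substituting into each constraint:
  (1) 2(9) + 3(2) + 3(-14) = -18 ✓
  (2) 9 > 6 ✓
  (3) y = 2, target 2 ✓ (first branch holds)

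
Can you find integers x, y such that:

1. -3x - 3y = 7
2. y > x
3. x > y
No

Even the single constraint (-3x - 3y = 7) is infeasible over the integers.

  - -3x - 3y = 7: every term on the left is divisible by 3, so the LHS ≡ 0 (mod 3), but the RHS 7 is not — no integer solution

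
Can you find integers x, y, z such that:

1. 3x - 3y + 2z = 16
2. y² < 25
Yes

Take x = 0, y = -4, z = 2. Substituting into each constraint:
  (1) 3(0) - 3(-4) + 2(2) = 16 ✓
  (2) y² = (-4)² = 16, and 16 < 25 ✓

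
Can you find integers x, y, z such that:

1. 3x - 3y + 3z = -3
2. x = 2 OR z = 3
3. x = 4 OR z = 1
Yes

Take x = 4, y = 8, z = 3. Substituting into each constraint:
  (1) 3(4) - 3(8) + 3(3) = -3 ✓
  (2) z = 3, target 3 ✓ (second branch holds)
  (3) x = 4, target 4 ✓ (first branch holds)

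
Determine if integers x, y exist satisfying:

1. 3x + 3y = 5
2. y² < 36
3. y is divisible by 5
No

Even the single constraint (3x + 3y = 5) is infeasible over the integers.

  - 3x + 3y = 5: every term on the left is divisible by 3, so the LHS ≡ 0 (mod 3), but the RHS 5 is not — no integer solution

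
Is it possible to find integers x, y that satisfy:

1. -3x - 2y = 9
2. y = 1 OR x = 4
No

The full constraint system is jointly infeasible over the integers. Each constraint and what it forces:

  - -3x - 2y = 9: is a linear equation tying the variables together
  - y = 1 OR x = 4: forces a choice: either y = 1 or x = 4

Split on the disjunction (y = 1 OR x = 4):
  • If y = 1: with y = 1, every remaining term of the linear equation is divisible by 3, so the left side is ≡ 0 (mod 3); but the right side 11 ≡ 2 (mod 3). No integers can satisfy it.
  • If x = 4: with x = 4, every remaining term of the linear equation is divisible by 2, so the left side is ≡ 0 (mod 2); but the right side 21 ≡ 1 (mod 2). No integers can satisfy it.
Both branches are infeasible, so the system has no integer solution.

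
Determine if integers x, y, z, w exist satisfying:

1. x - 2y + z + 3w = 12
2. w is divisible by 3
Yes

Take x = 12, y = 0, z = 0, w = 0. Substituting into each constraint:
  (1) 12 - 2(0) + 0 + 3(0) = 12 ✓
  (2) 0 = 3 × 0, remainder 0 ✓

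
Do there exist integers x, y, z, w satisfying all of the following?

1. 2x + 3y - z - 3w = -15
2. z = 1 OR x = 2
Yes

Take x = 2, y = 0, z = 1, w = 6. Substituting into each constraint:
  (1) 2(2) + 3(0) + (-1) - 3(6) = -15 ✓
  (2) z = 1, target 1 ✓ (first branch holds)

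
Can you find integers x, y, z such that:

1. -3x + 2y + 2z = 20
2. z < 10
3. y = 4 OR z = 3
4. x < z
Yes

Take x = 2, y = 10, z = 3. Substituting into each constraint:
  (1) -3(2) + 2(10) + 2(3) = 20 ✓
  (2) 3 < 10 ✓
  (3) z = 3, target 3 ✓ (second branch holds)
  (4) 2 < 3 ✓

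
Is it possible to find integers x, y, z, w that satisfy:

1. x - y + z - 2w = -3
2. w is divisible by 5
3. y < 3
Yes

Take x = 0, y = 0, z = -3, w = 0. Substituting into each constraint:
  (1) 0 + 0 + (-3) - 2(0) = -3 ✓
  (2) 0 = 5 × 0, remainder 0 ✓
  (3) 0 < 3 ✓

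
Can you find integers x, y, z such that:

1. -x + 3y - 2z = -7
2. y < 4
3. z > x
Yes

Take x = 0, y = -1, z = 2. Substituting into each constraint:
  (1) 0 + 3(-1) - 2(2) = -7 ✓
  (2) -1 < 4 ✓
  (3) 2 > 0 ✓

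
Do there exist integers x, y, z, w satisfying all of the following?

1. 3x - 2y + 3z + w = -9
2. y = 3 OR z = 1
Yes

Take x = 0, y = 3, z = -1, w = 0. Substituting into each constraint:
  (1) 3(0) - 2(3) + 3(-1) + 0 = -9 ✓
  (2) y = 3, target 3 ✓ (first branch holds)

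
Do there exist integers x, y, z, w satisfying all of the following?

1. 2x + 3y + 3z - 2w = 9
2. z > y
Yes

Take x = 3, y = 0, z = 1, w = 0. Substituting into each constraint:
  (1) 2(3) + 3(0) + 3(1) - 2(0) = 9 ✓
  (2) 1 > 0 ✓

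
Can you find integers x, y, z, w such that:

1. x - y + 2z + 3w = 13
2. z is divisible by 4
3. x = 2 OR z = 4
Yes

Take x = 2, y = -11, z = 0, w = 0. Substituting into each constraint:
  (1) 2 + 11 + 2(0) + 3(0) = 13 ✓
  (2) 0 = 4 × 0, remainder 0 ✓
  (3) x = 2, target 2 ✓ (first branch holds)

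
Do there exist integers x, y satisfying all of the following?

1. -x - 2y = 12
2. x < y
Yes

Take x = -6, y = -3. Substituting into each constraint:
  (1) 6 - 2(-3) = 12 ✓
  (2) -6 < -3 ✓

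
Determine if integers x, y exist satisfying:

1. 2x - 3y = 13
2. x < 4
Yes

Take x = 2, y = -3. Substituting into each constraint:
  (1) 2(2) - 3(-3) = 13 ✓
  (2) 2 < 4 ✓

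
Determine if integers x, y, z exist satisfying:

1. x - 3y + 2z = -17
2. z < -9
Yes

Take x = 0, y = -1, z = -10. Substituting into each constraint:
  (1) 0 - 3(-1) + 2(-10) = -17 ✓
  (2) -10 < -9 ✓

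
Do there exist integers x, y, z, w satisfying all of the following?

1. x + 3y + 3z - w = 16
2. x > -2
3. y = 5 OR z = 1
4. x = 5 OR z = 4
Yes

Take x = 5, y = 5, z = -2, w = -2. Substituting into each constraint:
  (1) 5 + 3(5) + 3(-2) + 2 = 16 ✓
  (2) 5 > -2 ✓
  (3) y = 5, target 5 ✓ (first branch holds)
  (4) x = 5, target 5 ✓ (first branch holds)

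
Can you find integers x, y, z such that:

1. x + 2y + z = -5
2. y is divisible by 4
Yes

Take x = -5, y = 0, z = 0. Substituting into each constraint:
  (1) (-5) + 2(0) + 0 = -5 ✓
  (2) 0 = 4 × 0, remainder 0 ✓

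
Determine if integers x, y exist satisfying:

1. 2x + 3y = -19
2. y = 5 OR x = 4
Yes

Take x = -17, y = 5. Substituting into each constraint:
  (1) 2(-17) + 3(5) = -19 ✓
  (2) y = 5, target 5 ✓ (first branch holds)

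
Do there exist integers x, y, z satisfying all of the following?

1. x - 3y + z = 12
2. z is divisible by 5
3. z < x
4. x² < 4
Yes

Take x = 1, y = -42, z = -115. Substituting into each constraint:
  (1) 1 - 3(-42) + (-115) = 12 ✓
  (2) -115 = 5 × -23, remainder 0 ✓
  (3) -115 < 1 ✓
  (4) x² = (1)² = 1, and 1 < 4 ✓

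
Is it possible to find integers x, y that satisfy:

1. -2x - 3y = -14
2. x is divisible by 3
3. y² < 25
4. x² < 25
No

A contradictory subset is {-2x - 3y = -14, x is divisible by 3}. No integer assignment can satisfy these jointly:

  - -2x - 3y = -14: is a linear equation tying the variables together
  - x is divisible by 3: restricts x to multiples of 3

Modular obstruction: writing x = 3x', every remaining term of the linear equation is divisible by 3, so the left side is ≡ 0 (mod 3); but the right side -14 ≡ 1 (mod 3). No integers can satisfy it.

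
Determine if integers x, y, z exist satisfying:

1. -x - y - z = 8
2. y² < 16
Yes

Take x = -8, y = 0, z = 0. Substituting into each constraint:
  (1) 8 + 0 + 0 = 8 ✓
  (2) y² = (0)² = 0, and 0 < 16 ✓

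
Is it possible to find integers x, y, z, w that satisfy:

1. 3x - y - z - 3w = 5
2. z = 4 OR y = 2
Yes

Take x = 0, y = -9, z = 4, w = 0. Substituting into each constraint:
  (1) 3(0) + 9 + (-4) - 3(0) = 5 ✓
  (2) z = 4, target 4 ✓ (first branch holds)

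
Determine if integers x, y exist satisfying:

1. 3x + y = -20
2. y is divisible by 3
No

The full constraint system is jointly infeasible over the integers. Each constraint and what it forces:

  - 3x + y = -20: is a linear equation tying the variables together
  - y is divisible by 3: restricts y to multiples of 3

Modular obstruction: writing y = 3y', every remaining term of the linear equation is divisible by 3, so the left side is ≡ 0 (mod 3); but the right side -20 ≡ 1 (mod 3). No integers can satisfy it.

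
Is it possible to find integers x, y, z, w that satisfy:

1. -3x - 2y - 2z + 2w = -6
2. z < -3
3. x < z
Yes

Take x = -6, y = 17, z = -5, w = 0. Substituting into each constraint:
  (1) -3(-6) - 2(17) - 2(-5) + 2(0) = -6 ✓
  (2) -5 < -3 ✓
  (3) -6 < -5 ✓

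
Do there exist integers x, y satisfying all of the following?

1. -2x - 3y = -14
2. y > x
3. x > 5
No

The full constraint system is jointly infeasible over the integers. Each constraint and what it forces:

  - -2x - 3y = -14: is a linear equation tying the variables together
  - y > x: bounds one variable relative to another variable
  - x > 5: bounds one variable relative to a constant

Propagating the comparison: y > x and x ≥ 6 give y ≥ 7. Range argument: with x ∈ [6, ∞], y ∈ [7, ∞], the left side of the equation is at most -33, but the right side is -14 > -33. No integer solution exists.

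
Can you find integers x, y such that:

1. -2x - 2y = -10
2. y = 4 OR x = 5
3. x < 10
Yes

Take x = 5, y = 0. Substituting into each constraint:
  (1) -2(5) - 2(0) = -10 ✓
  (2) x = 5, target 5 ✓ (second branch holds)
  (3) 5 < 10 ✓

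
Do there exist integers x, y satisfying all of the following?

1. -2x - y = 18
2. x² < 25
Yes

Take x = 0, y = -18. Substituting into each constraint:
  (1) -2(0) + 18 = 18 ✓
  (2) x² = (0)² = 0, and 0 < 25 ✓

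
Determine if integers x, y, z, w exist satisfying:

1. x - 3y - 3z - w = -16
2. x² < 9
Yes

Take x = 0, y = 5, z = 0, w = 1. Substituting into each constraint:
  (1) 0 - 3(5) - 3(0) + (-1) = -16 ✓
  (2) x² = (0)² = 0, and 0 < 9 ✓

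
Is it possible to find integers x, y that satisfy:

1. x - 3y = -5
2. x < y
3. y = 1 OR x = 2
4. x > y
No

A contradictory subset is {x < y, x > y}. No integer assignment can satisfy these jointly:

  - x < y: bounds one variable relative to another variable
  - x > y: bounds one variable relative to another variable

Direct contradiction: y > x and x > y cannot both hold.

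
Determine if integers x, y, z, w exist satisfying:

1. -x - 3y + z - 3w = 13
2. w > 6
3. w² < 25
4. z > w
No

A contradictory subset is {w > 6, w² < 25}. No integer assignment can satisfy these jointly:

  - w > 6: bounds one variable relative to a constant
  - w² < 25: restricts w to |w| ≤ 4

Direct contradiction: the bounds on w require w ≥ 7 and w ≤ 4 simultaneously, which is empty.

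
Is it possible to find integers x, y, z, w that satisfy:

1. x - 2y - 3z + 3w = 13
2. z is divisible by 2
Yes

Take x = 13, y = 0, z = 0, w = 0. Substituting into each constraint:
  (1) 13 - 2(0) - 3(0) + 3(0) = 13 ✓
  (2) 0 = 2 × 0, remainder 0 ✓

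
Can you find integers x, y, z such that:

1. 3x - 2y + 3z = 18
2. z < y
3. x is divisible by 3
Yes

Take x = 0, y = 21, z = 20. Substituting into each constraint:
  (1) 3(0) - 2(21) + 3(20) = 18 ✓
  (2) 20 < 21 ✓
  (3) 0 = 3 × 0, remainder 0 ✓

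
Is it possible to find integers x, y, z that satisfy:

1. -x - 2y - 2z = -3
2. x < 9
Yes

Take x = 1, y = 0, z = 1. Substituting into each constraint:
  (1) (-1) - 2(0) - 2(1) = -3 ✓
  (2) 1 < 9 ✓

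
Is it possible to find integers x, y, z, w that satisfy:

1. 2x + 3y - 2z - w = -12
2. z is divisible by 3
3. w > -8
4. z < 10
Yes

Take x = 0, y = -4, z = 0, w = 0. Substituting into each constraint:
  (1) 2(0) + 3(-4) - 2(0) + 0 = -12 ✓
  (2) 0 = 3 × 0, remainder 0 ✓
  (3) 0 > -8 ✓
  (4) 0 < 10 ✓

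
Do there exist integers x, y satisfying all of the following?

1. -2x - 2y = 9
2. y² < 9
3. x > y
No

Even the single constraint (-2x - 2y = 9) is infeasible over the integers.

  - -2x - 2y = 9: every term on the left is divisible by 2, so the LHS ≡ 0 (mod 2), but the RHS 9 is not — no integer solution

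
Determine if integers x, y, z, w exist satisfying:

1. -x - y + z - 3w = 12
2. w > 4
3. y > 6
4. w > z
Yes

Take x = -34, y = 7, z = 0, w = 5. Substituting into each constraint:
  (1) 34 + (-7) + 0 - 3(5) = 12 ✓
  (2) 5 > 4 ✓
  (3) 7 > 6 ✓
  (4) 5 > 0 ✓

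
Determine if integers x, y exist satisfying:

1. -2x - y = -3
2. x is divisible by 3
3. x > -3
Yes

Take x = 0, y = 3. Substituting into each constraint:
  (1) -2(0) + (-3) = -3 ✓
  (2) 0 = 3 × 0, remainder 0 ✓
  (3) 0 > -3 ✓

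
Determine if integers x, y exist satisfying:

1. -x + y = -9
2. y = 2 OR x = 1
Yes

Take x = 11, y = 2. Substituting into each constraint:
  (1) (-11) + 2 = -9 ✓
  (2) y = 2, target 2 ✓ (first branch holds)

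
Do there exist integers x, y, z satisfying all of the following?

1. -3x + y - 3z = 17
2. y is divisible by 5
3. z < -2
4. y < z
Yes

Take x = 0, y = -10, z = -9. Substituting into each constraint:
  (1) -3(0) + (-10) - 3(-9) = 17 ✓
  (2) -10 = 5 × -2, remainder 0 ✓
  (3) -9 < -2 ✓
  (4) -10 < -9 ✓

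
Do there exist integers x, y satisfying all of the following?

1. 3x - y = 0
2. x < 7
Yes

Take x = 0, y = 0. Substituting into each constraint:
  (1) 3(0) + 0 = 0 ✓
  (2) 0 < 7 ✓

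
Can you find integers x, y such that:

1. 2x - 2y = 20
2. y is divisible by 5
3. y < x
Yes

Take x = 10, y = 0. Substituting into each constraint:
  (1) 2(10) - 2(0) = 20 ✓
  (2) 0 = 5 × 0, remainder 0 ✓
  (3) 0 < 10 ✓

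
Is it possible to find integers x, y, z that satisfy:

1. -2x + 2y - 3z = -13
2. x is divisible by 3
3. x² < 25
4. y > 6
Yes

Take x = 0, y = 7, z = 9. Substituting into each constraint:
  (1) -2(0) + 2(7) - 3(9) = -13 ✓
  (2) 0 = 3 × 0, remainder 0 ✓
  (3) x² = (0)² = 0, and 0 < 25 ✓
  (4) 7 > 6 ✓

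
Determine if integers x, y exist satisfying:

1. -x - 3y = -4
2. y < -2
Yes

Take x = 13, y = -3. Substituting into each constraint:
  (1) (-13) - 3(-3) = -4 ✓
  (2) -3 < -2 ✓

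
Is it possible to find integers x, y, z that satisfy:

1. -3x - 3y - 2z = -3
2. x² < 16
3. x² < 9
Yes

Take x = 1, y = 0, z = 0. Substituting into each constraint:
  (1) -3(1) - 3(0) - 2(0) = -3 ✓
  (2) x² = (1)² = 1, and 1 < 16 ✓
  (3) x² = (1)² = 1, and 1 < 9 ✓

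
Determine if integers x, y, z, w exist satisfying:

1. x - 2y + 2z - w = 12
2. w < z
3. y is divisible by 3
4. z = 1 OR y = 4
Yes

Take x = 22, y = 6, z = 1, w = 0. Substituting into each constraint:
  (1) 22 - 2(6) + 2(1) + 0 = 12 ✓
  (2) 0 < 1 ✓
  (3) 6 = 3 × 2, remainder 0 ✓
  (4) z = 1, target 1 ✓ (first branch holds)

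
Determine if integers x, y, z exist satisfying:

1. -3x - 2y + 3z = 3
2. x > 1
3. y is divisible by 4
Yes

Take x = 2, y = 0, z = 3. Substituting into each constraint:
  (1) -3(2) - 2(0) + 3(3) = 3 ✓
  (2) 2 > 1 ✓
  (3) 0 = 4 × 0, remainder 0 ✓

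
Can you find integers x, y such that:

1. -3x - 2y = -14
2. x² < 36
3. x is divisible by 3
Yes

Take x = 0, y = 7. Substituting into each constraint:
  (1) -3(0) - 2(7) = -14 ✓
  (2) x² = (0)² = 0, and 0 < 36 ✓
  (3) 0 = 3 × 0, remainder 0 ✓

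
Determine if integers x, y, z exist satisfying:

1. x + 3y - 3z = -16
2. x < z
Yes

Take x = 2, y = -3, z = 3. Substituting into each constraint:
  (1) 2 + 3(-3) - 3(3) = -16 ✓
  (2) 2 < 3 ✓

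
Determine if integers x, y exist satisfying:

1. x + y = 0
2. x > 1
Yes

Take x = 2, y = -2. Substituting into each constraint:
  (1) 2 + (-2) = 0 ✓
  (2) 2 > 1 ✓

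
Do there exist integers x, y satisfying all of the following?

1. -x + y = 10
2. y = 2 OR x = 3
Yes

Take x = 3, y = 13. Substituting into each constraint:
  (1) (-3) + 13 = 10 ✓
  (2) x = 3, target 3 ✓ (second branch holds)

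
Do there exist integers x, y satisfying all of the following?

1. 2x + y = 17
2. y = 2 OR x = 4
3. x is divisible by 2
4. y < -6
No

A contradictory subset is {2x + y = 17, y = 2 OR x = 4, y < -6}. No integer assignment can satisfy these jointly:

  - 2x + y = 17: is a linear equation tying the variables together
  - y = 2 OR x = 4: forces a choice: either y = 2 or x = 4
  - y < -6: bounds one variable relative to a constant

Split on the disjunction (y = 2 OR x = 4):
  • If y = 2: this contradicts the bound y ≤ -7.
  • If x = 4: the equation forces y = 9, which contradicts the bound y ≤ -7.
Both branches are infeasible, so the system has no integer solution.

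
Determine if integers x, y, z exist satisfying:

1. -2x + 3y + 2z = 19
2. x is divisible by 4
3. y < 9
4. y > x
Yes

Take x = 0, y = 1, z = 8. Substituting into each constraint:
  (1) -2(0) + 3(1) + 2(8) = 19 ✓
  (2) 0 = 4 × 0, remainder 0 ✓
  (3) 1 < 9 ✓
  (4) 1 > 0 ✓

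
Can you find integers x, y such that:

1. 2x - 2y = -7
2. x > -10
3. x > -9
No

Even the single constraint (2x - 2y = -7) is infeasible over the integers.

  - 2x - 2y = -7: every term on the left is divisible by 2, so the LHS ≡ 0 (mod 2), but the RHS -7 is not — no integer solution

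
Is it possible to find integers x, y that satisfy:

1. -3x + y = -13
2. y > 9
Yes

Take x = 8, y = 11. Substituting into each constraint:
  (1) -3(8) + 11 = -13 ✓
  (2) 11 > 9 ✓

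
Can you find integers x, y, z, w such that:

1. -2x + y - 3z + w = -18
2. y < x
Yes

Take x = 1, y = 0, z = 6, w = 2. Substituting into each constraint:
  (1) -2(1) + 0 - 3(6) + 2 = -18 ✓
  (2) 0 < 1 ✓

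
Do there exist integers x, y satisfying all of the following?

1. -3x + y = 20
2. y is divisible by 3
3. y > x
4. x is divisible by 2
No

A contradictory subset is {-3x + y = 20, y is divisible by 3}. No integer assignment can satisfy these jointly:

  - -3x + y = 20: is a linear equation tying the variables together
  - y is divisible by 3: restricts y to multiples of 3

Modular obstruction: writing y = 3y', every remaining term of the linear equation is divisible by 3, so the left side is ≡ 0 (mod 3); but the right side 20 ≡ 2 (mod 3). No integers can satisfy it.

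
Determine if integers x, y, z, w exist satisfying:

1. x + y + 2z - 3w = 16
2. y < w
Yes

Take x = 1, y = 0, z = 9, w = 1. Substituting into each constraint:
  (1) 1 + 0 + 2(9) - 3(1) = 16 ✓
  (2) 0 < 1 ✓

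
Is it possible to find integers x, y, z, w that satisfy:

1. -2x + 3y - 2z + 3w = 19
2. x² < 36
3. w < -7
Yes

Take x = 0, y = 0, z = -23, w = -9. Substituting into each constraint:
  (1) -2(0) + 3(0) - 2(-23) + 3(-9) = 19 ✓
  (2) x² = (0)² = 0, and 0 < 36 ✓
  (3) -9 < -7 ✓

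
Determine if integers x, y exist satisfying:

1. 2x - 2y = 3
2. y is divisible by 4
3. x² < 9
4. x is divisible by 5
No

Even the single constraint (2x - 2y = 3) is infeasible over the integers.

  - 2x - 2y = 3: every term on the left is divisible by 2, so the LHS ≡ 0 (mod 2), but the RHS 3 is not — no integer solution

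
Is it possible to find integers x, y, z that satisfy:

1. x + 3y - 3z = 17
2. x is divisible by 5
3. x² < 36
Yes

Take x = 5, y = -3, z = -7. Substituting into each constraint:
  (1) 5 + 3(-3) - 3(-7) = 17 ✓
  (2) 5 = 5 × 1, remainder 0 ✓
  (3) x² = (5)² = 25, and 25 < 36 ✓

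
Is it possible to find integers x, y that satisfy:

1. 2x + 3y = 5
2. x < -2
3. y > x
Yes

Take x = -5, y = 5. Substituting into each constraint:
  (1) 2(-5) + 3(5) = 5 ✓
  (2) -5 < -2 ✓
  (3) 5 > -5 ✓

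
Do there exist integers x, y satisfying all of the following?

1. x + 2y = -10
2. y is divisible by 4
Yes

Take x = -10, y = 0. Substituting into each constraint:
  (1) (-10) + 2(0) = -10 ✓
  (2) 0 = 4 × 0, remainder 0 ✓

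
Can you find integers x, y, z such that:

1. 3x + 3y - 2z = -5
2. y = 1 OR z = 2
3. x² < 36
Yes

Take x = 0, y = 1, z = 4. Substituting into each constraint:
  (1) 3(0) + 3(1) - 2(4) = -5 ✓
  (2) y = 1, target 1 ✓ (first branch holds)
  (3) x² = (0)² = 0, and 0 < 36 ✓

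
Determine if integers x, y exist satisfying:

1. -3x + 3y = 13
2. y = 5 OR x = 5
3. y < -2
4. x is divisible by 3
No

Even the single constraint (-3x + 3y = 13) is infeasible over the integers.

  - -3x + 3y = 13: every term on the left is divisible by 3, so the LHS ≡ 0 (mod 3), but the RHS 13 is not — no integer solution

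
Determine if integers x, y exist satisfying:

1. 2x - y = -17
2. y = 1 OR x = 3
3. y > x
Yes

Take x = -8, y = 1. Substituting into each constraint:
  (1) 2(-8) + (-1) = -17 ✓
  (2) y = 1, target 1 ✓ (first branch holds)
  (3) 1 > -8 ✓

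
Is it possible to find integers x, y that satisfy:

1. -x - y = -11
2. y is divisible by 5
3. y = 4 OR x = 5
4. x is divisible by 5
No

The full constraint system is jointly infeasible over the integers. Each constraint and what it forces:

  - -x - y = -11: is a linear equation tying the variables together
  - y is divisible by 5: restricts y to multiples of 5
  - y = 4 OR x = 5: forces a choice: either y = 4 or x = 5
  - x is divisible by 5: restricts x to multiples of 5

Modular obstruction: writing x = 5x' and writing y = 5y', every remaining term of the linear equation is divisible by 5, so the left side is ≡ 0 (mod 5); but the right side -11 ≡ 4 (mod 5). No integers can satisfy it.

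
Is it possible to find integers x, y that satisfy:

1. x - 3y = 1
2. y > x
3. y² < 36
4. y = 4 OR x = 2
No

A contradictory subset is {x - 3y = 1, y > x, y = 4 OR x = 2}. No integer assignment can satisfy these jointly:

  - x - 3y = 1: is a linear equation tying the variables together
  - y > x: bounds one variable relative to another variable
  - y = 4 OR x = 2: forces a choice: either y = 4 or x = 2

Split on the disjunction (y = 4 OR x = 2):
  • If y = 4: the equation forces x = 13, giving (y, x) = (4, 13), which violates y > x.
  • If x = 2: with x = 2, every remaining term of the linear equation is divisible by 3, so the left side is ≡ 0 (mod 3); but the right side -1 ≡ 2 (mod 3). No integers can satisfy it.
Both branches are infeasible, so the system has no integer solution.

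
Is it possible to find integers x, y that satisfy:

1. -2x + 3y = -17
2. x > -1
Yes

Take x = 1, y = -5. Substituting into each constraint:
  (1) -2(1) + 3(-5) = -17 ✓
  (2) 1 > -1 ✓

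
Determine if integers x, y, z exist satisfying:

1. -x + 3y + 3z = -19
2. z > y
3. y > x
Yes

Take x = -8, y = -7, z = -2. Substituting into each constraint:
  (1) 8 + 3(-7) + 3(-2) = -19 ✓
  (2) -2 > -7 ✓
  (3) -7 > -8 ✓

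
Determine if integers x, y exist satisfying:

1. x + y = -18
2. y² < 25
Yes

Take x = -18, y = 0. Substituting into each constraint:
  (1) (-18) + 0 = -18 ✓
  (2) y² = (0)² = 0, and 0 < 25 ✓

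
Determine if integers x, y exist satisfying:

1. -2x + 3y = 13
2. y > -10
Yes

Take x = 1, y = 5. Substituting into each constraint:
  (1) -2(1) + 3(5) = 13 ✓
  (2) 5 > -10 ✓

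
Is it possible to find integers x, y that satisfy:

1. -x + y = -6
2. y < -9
Yes

Take x = -4, y = -10. Substituting into each constraint:
  (1) 4 + (-10) = -6 ✓
  (2) -10 < -9 ✓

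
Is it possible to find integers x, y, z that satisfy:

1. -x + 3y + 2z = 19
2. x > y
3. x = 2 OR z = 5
Yes

Take x = 2, y = 1, z = 9. Substituting into each constraint:
  (1) (-2) + 3(1) + 2(9) = 19 ✓
  (2) 2 > 1 ✓
  (3) x = 2, target 2 ✓ (first branch holds)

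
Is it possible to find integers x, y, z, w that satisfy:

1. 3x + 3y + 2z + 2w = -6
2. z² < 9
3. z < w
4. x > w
Yes

Take x = 4, y = -8, z = 0, w = 3. Substituting into each constraint:
  (1) 3(4) + 3(-8) + 2(0) + 2(3) = -6 ✓
  (2) z² = (0)² = 0, and 0 < 9 ✓
  (3) 0 < 3 ✓
  (4) 4 > 3 ✓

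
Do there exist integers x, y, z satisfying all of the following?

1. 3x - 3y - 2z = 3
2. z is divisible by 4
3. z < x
Yes

Take x = 1, y = 0, z = 0. Substituting into each constraint:
  (1) 3(1) - 3(0) - 2(0) = 3 ✓
  (2) 0 = 4 × 0, remainder 0 ✓
  (3) 0 < 1 ✓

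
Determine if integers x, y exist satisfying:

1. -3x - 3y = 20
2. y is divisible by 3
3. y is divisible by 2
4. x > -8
No

Even the single constraint (-3x - 3y = 20) is infeasible over the integers.

  - -3x - 3y = 20: every term on the left is divisible by 3, so the LHS ≡ 0 (mod 3), but the RHS 20 is not — no integer solution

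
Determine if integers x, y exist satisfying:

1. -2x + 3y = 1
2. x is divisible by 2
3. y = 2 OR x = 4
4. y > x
No

A contradictory subset is {-2x + 3y = 1, y = 2 OR x = 4, y > x}. No integer assignment can satisfy these jointly:

  - -2x + 3y = 1: is a linear equation tying the variables together
  - y = 2 OR x = 4: forces a choice: either y = 2 or x = 4
  - y > x: bounds one variable relative to another variable

Split on the disjunction (y = 2 OR x = 4):
  • If y = 2: with y = 2, every remaining term of the linear equation is divisible by 2, so the left side is ≡ 0 (mod 2); but the right side -5 ≡ 1 (mod 2). No integers can satisfy it.
  • If x = 4: the equation forces y = 3, giving (x, y) = (4, 3), which violates y > x.
Both branches are infeasible, so the system has no integer solution.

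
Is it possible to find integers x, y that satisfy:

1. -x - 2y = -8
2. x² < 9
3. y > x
Yes

Take x = 0, y = 4. Substituting into each constraint:
  (1) 0 - 2(4) = -8 ✓
  (2) x² = (0)² = 0, and 0 < 9 ✓
  (3) 4 > 0 ✓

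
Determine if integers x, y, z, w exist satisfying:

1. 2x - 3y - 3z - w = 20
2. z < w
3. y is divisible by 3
Yes

Take x = 11, y = 0, z = 0, w = 2. Substituting into each constraint:
  (1) 2(11) - 3(0) - 3(0) + (-2) = 20 ✓
  (2) 0 < 2 ✓
  (3) 0 = 3 × 0, remainder 0 ✓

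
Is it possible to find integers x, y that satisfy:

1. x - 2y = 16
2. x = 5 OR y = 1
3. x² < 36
No

The full constraint system is jointly infeasible over the integers. Each constraint and what it forces:

  - x - 2y = 16: is a linear equation tying the variables together
  - x = 5 OR y = 1: forces a choice: either x = 5 or y = 1
  - x² < 36: restricts x to |x| ≤ 5

Split on the disjunction (x = 5 OR y = 1):
  • If x = 5: with x = 5, every remaining term of the linear equation is divisible by 2, so the left side is ≡ 0 (mod 2); but the right side 11 ≡ 1 (mod 2). No integers can satisfy it.
  • If y = 1: the equation forces x = 18, but x² < 36 requires |x| ≤ 5.
Both branches are infeasible, so the system has no integer solution.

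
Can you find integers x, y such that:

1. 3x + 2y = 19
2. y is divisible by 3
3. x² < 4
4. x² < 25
No

A contradictory subset is {3x + 2y = 19, y is divisible by 3}. No integer assignment can satisfy these jointly:

  - 3x + 2y = 19: is a linear equation tying the variables together
  - y is divisible by 3: restricts y to multiples of 3

Modular obstruction: writing y = 3y', every remaining term of the linear equation is divisible by 3, so the left side is ≡ 0 (mod 3); but the right side 19 ≡ 1 (mod 3). No integers can satisfy it.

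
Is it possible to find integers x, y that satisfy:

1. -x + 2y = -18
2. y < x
Yes

Take x = -16, y = -17. Substituting into each constraint:
  (1) 16 + 2(-17) = -18 ✓
  (2) -17 < -16 ✓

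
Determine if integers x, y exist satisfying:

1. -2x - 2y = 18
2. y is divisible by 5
Yes

Take x = -9, y = 0. Substituting into each constraint:
  (1) -2(-9) - 2(0) = 18 ✓
  (2) 0 = 5 × 0, remainder 0 ✓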